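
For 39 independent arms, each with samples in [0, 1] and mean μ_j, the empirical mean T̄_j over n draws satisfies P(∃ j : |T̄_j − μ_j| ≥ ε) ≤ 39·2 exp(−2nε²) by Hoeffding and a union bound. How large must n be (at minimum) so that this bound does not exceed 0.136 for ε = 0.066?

730

Need 2·39·exp(−2nε²) ≤ 0.136, i.e. exp(−2nε²) ≤ 0.136/78.
So 2nε² ≥ ln(78/0.136) = 6.351809.
Hence n ≥ 6.351809/(2·0.066²) = 729.087.
The smallest integer n is 730.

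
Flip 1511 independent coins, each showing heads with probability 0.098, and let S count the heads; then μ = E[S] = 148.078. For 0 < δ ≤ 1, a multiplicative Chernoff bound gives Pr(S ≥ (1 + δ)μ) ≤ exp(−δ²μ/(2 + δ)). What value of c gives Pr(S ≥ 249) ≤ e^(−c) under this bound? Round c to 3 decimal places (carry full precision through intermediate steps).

25.651

Write 249 = (1 + δ)μ, so δ = 249/148.078 − 1 = 0.6815462…
Then the exponent is δ²μ/(2 + δ) = (249 − μ)² / (μ·(2 + δ)) = 25.650502.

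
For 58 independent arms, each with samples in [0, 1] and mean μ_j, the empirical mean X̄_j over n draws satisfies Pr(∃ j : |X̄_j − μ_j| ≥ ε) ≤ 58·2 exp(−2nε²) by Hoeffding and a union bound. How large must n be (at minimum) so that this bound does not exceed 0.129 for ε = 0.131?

Need 2·58·exp(−2nε²) ≤ 0.129, i.e. exp(−2nε²) ≤ 0.129/116.
So 2nε² ≥ ln(116/0.129) = 6.801533.
Hence n ≥ 6.801533/(2·0.131²) = 198.168.
The smallest integer n is 199.

199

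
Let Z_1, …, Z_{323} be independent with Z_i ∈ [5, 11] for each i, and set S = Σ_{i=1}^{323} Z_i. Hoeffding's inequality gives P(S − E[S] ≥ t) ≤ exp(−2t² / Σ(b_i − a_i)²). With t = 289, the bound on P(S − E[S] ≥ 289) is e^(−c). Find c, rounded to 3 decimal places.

Σ(b_i − a_i)² = 323·(6)² = 11628.
c = 2t²/11628 = 2·289²/11628 = 14.3655.

14.365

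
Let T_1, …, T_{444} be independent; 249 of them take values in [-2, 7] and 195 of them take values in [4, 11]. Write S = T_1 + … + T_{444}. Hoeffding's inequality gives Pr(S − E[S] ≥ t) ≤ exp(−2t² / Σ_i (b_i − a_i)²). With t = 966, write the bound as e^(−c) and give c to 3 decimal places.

Σ(b_i − a_i)² = 249·9² + 195·7² = 29724.
c = 2t² / 29724 = 2·966² / 29724 = 62.7881.

62.788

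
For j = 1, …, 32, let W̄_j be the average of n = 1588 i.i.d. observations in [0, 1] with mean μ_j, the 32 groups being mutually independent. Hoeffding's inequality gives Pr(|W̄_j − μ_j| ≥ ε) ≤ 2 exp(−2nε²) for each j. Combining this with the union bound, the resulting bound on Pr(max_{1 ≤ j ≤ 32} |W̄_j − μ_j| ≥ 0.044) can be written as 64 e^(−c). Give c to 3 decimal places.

Union bound over the 32 events: Pr(max_{1 ≤ j ≤ 32} |W̄_j − μ_j| ≥ 0.044) ≤ 32·2·exp(−2nε²) = 64 exp(−2·1588·0.044²).
So c = 2·1588·0.044² = 6.1487.

6.149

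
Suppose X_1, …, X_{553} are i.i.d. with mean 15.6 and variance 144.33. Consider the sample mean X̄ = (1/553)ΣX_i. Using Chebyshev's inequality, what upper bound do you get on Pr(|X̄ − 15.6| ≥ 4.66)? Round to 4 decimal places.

Var(X̄) = Var(X_i)/n = 144.33/553 = 0.26099.
Chebyshev: Pr(|X̄ − 15.6| ≥ 4.66) ≤ Var(X̄)/(4.66)² = 144.33/(553·4.66²) = 0.0120.

0.0120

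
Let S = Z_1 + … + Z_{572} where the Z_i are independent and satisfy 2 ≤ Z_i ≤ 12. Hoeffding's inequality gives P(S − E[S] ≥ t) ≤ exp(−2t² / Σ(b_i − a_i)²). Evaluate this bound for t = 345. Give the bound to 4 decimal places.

Σ(b_i − a_i)² = 572·(10)² = 57200.
Exponent = 2·345²/57200 = 4.1617.
Bound = exp(−4.1617) = 0.01558.

0.0156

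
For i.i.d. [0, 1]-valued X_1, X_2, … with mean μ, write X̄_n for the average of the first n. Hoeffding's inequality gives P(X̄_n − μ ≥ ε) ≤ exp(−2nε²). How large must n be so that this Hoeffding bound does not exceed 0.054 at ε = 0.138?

77

Require exp(−2nε²) ≤ 0.054, i.e. 2nε² ≥ ln(1/0.054) = 2.918771.
So n ≥ 2.918771 / (2·0.138²) = 76.632.
The smallest integer n is 77.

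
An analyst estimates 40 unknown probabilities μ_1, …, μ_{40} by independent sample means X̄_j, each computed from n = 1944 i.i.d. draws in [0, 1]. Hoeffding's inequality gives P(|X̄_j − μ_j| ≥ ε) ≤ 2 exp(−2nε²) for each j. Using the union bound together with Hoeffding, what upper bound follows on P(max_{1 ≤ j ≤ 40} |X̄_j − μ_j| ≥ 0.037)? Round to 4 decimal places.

Per-experiment Hoeffding bound: 2·exp(−2·1944·0.037²) = 2·exp(−5.32267) = 0.0097594.
Union bound over 40 events: 40·0.0097594 = 0.39038.

0.3904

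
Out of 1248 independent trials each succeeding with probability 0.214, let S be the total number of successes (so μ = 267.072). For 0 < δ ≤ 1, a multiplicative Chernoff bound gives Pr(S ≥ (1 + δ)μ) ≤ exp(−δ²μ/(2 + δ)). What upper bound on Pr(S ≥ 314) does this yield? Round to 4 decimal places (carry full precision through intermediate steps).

Write 314 = (1 + δ)μ, so δ = 314/267.072 − 1 = 0.1757129…
Then the exponent is δ²μ/(2 + δ) = (314 − μ)² / (μ·(2 + δ)) = 3.789956.
Bound = exp(−3.789956) = 0.02260.

0.0226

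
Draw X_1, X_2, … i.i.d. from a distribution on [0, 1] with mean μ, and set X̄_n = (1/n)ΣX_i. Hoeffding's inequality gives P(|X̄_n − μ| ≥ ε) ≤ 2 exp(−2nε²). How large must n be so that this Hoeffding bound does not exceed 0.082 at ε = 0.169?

Require 2·exp(−2nε²) ≤ 0.082, i.e. 2nε² ≥ ln(2/0.082) = 3.194183.
So n ≥ 3.194183 / (2·0.169²) = 55.919.
The smallest integer n is 56.

56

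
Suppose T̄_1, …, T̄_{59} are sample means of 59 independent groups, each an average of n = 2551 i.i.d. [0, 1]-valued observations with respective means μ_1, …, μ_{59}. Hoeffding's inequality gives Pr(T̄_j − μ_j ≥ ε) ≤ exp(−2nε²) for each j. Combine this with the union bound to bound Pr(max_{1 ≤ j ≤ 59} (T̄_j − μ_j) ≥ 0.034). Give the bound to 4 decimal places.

0.1620

Per-experiment Hoeffding bound: exp(−2·2551·0.034²) = exp(−5.89791) = 0.0027452.
Union bound over 59 events: 59·0.0027452 = 0.16197.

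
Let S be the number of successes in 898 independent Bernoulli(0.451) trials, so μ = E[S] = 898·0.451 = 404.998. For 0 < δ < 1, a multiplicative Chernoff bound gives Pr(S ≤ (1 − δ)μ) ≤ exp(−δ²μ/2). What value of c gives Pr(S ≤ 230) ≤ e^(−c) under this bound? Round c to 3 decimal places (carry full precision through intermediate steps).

Write 230 = (1 − δ)μ, so δ = 1 − 230/404.998 = 0.432096…
Then the exponent is δ²μ/2 = (μ − 230)²/(2μ) = 37.807964.

37.808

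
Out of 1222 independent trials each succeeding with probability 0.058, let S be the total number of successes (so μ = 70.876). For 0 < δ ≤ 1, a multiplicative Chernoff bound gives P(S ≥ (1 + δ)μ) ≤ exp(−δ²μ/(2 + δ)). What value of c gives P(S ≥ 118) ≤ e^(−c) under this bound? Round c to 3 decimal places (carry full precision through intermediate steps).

Write 118 = (1 + δ)μ, so δ = 118/70.876 − 1 = 0.6648795…
Then the exponent is δ²μ/(2 + δ) = (118 − μ)² / (μ·(2 + δ)) = 11.757298.

11.757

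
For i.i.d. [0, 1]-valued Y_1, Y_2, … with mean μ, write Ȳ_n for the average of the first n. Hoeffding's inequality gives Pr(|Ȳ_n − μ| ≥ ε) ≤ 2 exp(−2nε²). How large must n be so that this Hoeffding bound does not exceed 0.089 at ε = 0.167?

56

Require 2·exp(−2nε²) ≤ 0.089, i.e. 2nε² ≥ ln(2/0.089) = 3.112266.
So n ≥ 3.112266 / (2·0.167²) = 55.797.
The smallest integer n is 56.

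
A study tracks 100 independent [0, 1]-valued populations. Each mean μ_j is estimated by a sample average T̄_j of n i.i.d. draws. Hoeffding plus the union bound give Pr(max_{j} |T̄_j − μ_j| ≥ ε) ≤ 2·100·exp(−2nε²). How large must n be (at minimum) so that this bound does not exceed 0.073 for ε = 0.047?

1792

Need 2·100·exp(−2nε²) ≤ 0.073, i.e. exp(−2nε²) ≤ 0.073/200.
So 2nε² ≥ ln(200/0.073) = 7.915613.
Hence n ≥ 7.915613/(2·0.047²) = 1791.673.
The smallest integer n is 1792.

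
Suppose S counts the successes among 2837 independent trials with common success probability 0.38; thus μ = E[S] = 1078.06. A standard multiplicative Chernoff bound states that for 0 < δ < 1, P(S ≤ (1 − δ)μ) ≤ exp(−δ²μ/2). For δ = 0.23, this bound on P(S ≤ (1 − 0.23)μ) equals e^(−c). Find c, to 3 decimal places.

28.515

c = δ²μ/2 = 0.23²·1078.06/2 = 28.5147.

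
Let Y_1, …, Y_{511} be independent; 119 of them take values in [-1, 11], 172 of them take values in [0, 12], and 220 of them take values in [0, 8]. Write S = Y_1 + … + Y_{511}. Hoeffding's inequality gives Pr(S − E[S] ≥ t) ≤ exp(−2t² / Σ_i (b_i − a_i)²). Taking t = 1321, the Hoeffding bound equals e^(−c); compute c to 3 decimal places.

62.341

Σ(b_i − a_i)² = 119·12² + 172·12² + 220·8² = 55984.
c = 2t² / 55984 = 2·1321² / 55984 = 62.3407.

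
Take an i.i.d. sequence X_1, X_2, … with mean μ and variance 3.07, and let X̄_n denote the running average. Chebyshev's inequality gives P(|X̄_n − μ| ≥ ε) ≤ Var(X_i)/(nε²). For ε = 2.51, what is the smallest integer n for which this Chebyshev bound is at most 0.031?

16

Require 3.07/(n·2.51²) ≤ 0.031, i.e. n ≥ 3.07/(0.031·2.51²) = 15.719.
The smallest integer n is 16.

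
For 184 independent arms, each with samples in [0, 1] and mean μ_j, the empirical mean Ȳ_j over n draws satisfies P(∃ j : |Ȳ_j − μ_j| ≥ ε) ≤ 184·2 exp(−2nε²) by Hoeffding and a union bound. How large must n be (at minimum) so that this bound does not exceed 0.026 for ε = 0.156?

Need 2·184·exp(−2nε²) ≤ 0.026, i.e. exp(−2nε²) ≤ 0.026/368.
So 2nε² ≥ ln(368/0.026) = 9.557742.
Hence n ≥ 9.557742/(2·0.156²) = 196.370.
The smallest integer n is 197.

197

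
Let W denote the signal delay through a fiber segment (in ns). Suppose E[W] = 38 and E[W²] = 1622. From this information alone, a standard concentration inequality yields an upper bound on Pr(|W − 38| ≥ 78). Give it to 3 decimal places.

0.029

The first two moments determine the variance, so Chebyshev's inequality is the sharpest standard bound available.
Var(W) = E[W²] − (E[W])² = 1622 − 1444 = 178.
Chebyshev's inequality: Pr(|W − μ| ≥ t) ≤ Var(W)/t² = 178/6084 = 0.0293.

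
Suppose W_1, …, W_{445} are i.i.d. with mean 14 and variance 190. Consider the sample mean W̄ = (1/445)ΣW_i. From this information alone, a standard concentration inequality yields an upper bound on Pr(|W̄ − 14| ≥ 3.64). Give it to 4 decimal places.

0.0322

With mean and variance of each term known, Chebyshev's inequality bounds the deviation of the sum (or sample mean).
Var(W̄) = Var(W_i)/n = 190/445 = 0.42697.
Chebyshev: Pr(|W̄ − 14| ≥ 3.64) ≤ Var(W̄)/(3.64)² = 190/(445·3.64²) = 0.0322.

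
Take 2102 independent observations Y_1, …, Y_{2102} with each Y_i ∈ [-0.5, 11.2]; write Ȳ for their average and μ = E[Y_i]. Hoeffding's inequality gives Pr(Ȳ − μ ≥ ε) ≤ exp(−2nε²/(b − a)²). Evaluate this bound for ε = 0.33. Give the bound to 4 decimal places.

Exponent: 2nε²/(b − a)² = 2·2102·0.33² / 11.7² = 3.34440.
Bound = exp(−3.34440) = 0.03528.

0.0353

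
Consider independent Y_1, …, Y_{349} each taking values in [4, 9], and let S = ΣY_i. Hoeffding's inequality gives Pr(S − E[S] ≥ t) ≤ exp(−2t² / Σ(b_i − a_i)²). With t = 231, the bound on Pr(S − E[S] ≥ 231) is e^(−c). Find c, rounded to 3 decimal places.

12.232

Σ(b_i − a_i)² = 349·(5)² = 8725.
c = 2t²/8725 = 2·231²/8725 = 12.2317.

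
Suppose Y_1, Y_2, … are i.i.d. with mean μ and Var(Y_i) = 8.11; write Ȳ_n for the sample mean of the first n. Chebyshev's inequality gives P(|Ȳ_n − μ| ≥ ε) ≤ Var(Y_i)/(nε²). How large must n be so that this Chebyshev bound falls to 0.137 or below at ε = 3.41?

Require 8.11/(n·3.41²) ≤ 0.137, i.e. n ≥ 8.11/(0.137·3.41²) = 5.091.
The smallest integer n is 6.

6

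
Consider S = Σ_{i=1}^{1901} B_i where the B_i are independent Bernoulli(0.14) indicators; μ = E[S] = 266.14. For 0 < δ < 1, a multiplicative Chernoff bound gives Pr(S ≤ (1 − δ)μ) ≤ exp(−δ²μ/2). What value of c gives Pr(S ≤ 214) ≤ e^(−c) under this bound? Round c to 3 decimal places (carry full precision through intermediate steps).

5.107

Write 214 = (1 − δ)μ, so δ = 1 − 214/266.14 = 0.1959119…
Then the exponent is δ²μ/2 = (μ − 214)²/(2μ) = 5.107424.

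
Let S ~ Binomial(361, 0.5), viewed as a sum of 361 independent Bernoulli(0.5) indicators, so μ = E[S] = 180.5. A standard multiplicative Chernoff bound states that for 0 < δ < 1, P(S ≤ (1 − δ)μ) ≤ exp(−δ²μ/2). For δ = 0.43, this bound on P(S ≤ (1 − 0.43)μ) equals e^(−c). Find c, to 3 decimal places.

16.687

c = δ²μ/2 = 0.43²·180.5/2 = 16.6872.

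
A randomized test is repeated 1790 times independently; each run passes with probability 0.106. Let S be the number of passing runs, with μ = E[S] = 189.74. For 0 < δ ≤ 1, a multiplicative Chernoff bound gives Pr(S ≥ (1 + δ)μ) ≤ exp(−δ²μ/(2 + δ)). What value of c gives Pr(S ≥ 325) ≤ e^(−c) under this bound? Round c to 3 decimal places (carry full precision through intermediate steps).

Write 325 = (1 + δ)μ, so δ = 325/189.74 − 1 = 0.7128702…
Then the exponent is δ²μ/(2 + δ) = (325 − μ)² / (μ·(2 + δ)) = 35.542735.

35.543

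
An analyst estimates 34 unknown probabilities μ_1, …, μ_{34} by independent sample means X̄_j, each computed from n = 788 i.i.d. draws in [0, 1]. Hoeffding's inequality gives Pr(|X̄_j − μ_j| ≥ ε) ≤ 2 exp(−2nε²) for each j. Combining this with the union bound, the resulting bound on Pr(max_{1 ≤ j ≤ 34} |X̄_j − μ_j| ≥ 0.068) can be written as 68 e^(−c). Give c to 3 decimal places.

7.287

Union bound over the 34 events: Pr(max_{1 ≤ j ≤ 34} |X̄_j − μ_j| ≥ 0.068) ≤ 34·2·exp(−2nε²) = 68 exp(−2·788·0.068²).
So c = 2·788·0.068² = 7.2874.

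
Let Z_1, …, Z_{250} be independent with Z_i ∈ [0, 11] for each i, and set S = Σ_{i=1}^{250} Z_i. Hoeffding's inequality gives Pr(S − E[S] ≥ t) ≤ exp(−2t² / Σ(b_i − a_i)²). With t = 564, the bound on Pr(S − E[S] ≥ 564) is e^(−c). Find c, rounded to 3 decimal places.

21.031

Σ(b_i − a_i)² = 250·(11)² = 30250.
c = 2t²/30250 = 2·564²/30250 = 21.0311.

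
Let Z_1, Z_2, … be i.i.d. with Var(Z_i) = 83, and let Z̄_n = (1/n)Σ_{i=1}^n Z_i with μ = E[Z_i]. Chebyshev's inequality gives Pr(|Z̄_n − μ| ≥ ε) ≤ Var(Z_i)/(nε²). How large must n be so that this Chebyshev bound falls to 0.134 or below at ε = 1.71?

212

Require 83/(n·1.71²) ≤ 0.134, i.e. n ≥ 83/(0.134·1.71²) = 211.827.
The smallest integer n is 212.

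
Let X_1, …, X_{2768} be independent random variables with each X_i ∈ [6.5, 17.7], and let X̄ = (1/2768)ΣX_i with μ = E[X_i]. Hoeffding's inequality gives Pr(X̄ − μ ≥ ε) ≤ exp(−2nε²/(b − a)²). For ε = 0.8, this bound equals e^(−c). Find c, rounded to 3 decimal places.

28.245

c = 2nε²/(b − a)² = 2·2768·0.8² / 11.2² = 28.2449.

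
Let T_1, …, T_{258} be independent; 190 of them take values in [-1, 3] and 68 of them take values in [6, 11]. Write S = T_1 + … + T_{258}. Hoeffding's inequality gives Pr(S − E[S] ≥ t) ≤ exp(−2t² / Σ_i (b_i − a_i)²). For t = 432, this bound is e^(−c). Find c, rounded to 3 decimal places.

78.744

Σ(b_i − a_i)² = 190·4² + 68·5² = 4740.
c = 2t² / 4740 = 2·432² / 4740 = 78.7443.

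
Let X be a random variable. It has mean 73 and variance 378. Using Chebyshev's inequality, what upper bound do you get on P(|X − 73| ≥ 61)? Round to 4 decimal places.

0.1016

Chebyshev: P(|X − μ| ≥ t) ≤ Var(X)/t².
Bound = 378 / 3721 = 0.1016.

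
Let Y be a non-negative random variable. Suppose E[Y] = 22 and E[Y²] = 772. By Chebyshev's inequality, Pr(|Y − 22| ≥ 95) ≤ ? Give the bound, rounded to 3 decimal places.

Var(Y) = E[Y²] − (E[Y])² = 772 − 484 = 288.
Chebyshev's inequality: Pr(|Y − μ| ≥ t) ≤ Var(Y)/t² = 288/9025 = 0.0319.

0.032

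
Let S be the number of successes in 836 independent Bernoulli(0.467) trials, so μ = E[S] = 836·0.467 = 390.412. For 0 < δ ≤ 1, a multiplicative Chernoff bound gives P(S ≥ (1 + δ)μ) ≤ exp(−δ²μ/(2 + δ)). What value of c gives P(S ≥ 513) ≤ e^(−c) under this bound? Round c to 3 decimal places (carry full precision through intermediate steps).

Write 513 = (1 + δ)μ, so δ = 513/390.412 − 1 = 0.3139965…
Then the exponent is δ²μ/(2 + δ) = (513 − μ)² / (μ·(2 + δ)) = 16.634512.

16.635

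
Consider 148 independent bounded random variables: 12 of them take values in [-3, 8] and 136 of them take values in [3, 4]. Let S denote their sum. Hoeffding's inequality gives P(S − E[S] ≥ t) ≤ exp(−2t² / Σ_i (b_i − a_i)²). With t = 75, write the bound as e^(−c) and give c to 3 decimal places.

7.084

Σ(b_i − a_i)² = 12·11² + 136·1² = 1588.
c = 2t² / 1588 = 2·75² / 1588 = 7.0844.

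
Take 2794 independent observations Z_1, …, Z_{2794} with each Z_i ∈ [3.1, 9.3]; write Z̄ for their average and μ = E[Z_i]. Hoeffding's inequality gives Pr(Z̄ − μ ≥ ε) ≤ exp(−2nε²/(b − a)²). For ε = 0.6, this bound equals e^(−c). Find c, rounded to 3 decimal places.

52.333

c = 2nε²/(b − a)² = 2·2794·0.6² / 6.2² = 52.3330.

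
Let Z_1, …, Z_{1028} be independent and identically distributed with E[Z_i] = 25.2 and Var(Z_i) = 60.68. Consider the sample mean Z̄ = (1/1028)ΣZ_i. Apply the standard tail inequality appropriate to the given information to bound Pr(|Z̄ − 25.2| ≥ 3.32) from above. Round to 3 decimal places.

0.005

With mean and variance of each term known, Chebyshev's inequality bounds the deviation of the sum (or sample mean).
Var(Z̄) = Var(Z_i)/n = 60.68/1028 = 0.059027.
Chebyshev: Pr(|Z̄ − 25.2| ≥ 3.32) ≤ Var(Z̄)/(3.32)² = 60.68/(1028·3.32²) = 0.0054.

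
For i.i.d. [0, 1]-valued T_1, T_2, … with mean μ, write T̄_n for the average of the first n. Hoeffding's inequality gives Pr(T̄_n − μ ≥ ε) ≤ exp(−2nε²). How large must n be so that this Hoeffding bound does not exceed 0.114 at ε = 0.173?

Require exp(−2nε²) ≤ 0.114, i.e. 2nε² ≥ ln(1/0.114) = 2.171557.
So n ≥ 2.171557 / (2·0.173²) = 36.278.
The smallest integer n is 37.

37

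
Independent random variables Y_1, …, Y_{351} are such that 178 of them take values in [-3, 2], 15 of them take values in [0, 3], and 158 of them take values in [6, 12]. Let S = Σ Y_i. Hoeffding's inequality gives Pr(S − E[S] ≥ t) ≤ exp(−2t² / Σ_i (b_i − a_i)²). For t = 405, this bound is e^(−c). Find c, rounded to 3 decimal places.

Σ(b_i − a_i)² = 178·5² + 15·3² + 158·6² = 10273.
c = 2t² / 10273 = 2·405² / 10273 = 31.9332.

31.933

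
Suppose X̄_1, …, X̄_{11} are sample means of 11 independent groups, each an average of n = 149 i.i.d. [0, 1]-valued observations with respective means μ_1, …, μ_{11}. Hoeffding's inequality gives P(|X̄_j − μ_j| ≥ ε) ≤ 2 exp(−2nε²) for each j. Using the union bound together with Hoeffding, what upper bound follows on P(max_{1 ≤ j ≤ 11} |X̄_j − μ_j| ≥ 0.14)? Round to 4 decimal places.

0.0639

Per-experiment Hoeffding bound: 2·exp(−2·149·0.14²) = 2·exp(−5.84080) = 0.005813.
Union bound over 11 events: 11·0.005813 = 0.06394.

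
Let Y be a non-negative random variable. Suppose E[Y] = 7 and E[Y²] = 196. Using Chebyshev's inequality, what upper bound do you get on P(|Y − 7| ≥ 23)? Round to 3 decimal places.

0.278

Var(Y) = E[Y²] − (E[Y])² = 196 − 49 = 147.
Chebyshev's inequality: P(|Y − μ| ≥ t) ≤ Var(Y)/t² = 147/529 = 0.2779.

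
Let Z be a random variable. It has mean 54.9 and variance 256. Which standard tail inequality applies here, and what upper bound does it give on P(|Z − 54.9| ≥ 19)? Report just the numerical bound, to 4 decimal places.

0.7091

Mean and variance are known, so Chebyshev's inequality applies.
Chebyshev: P(|Z − μ| ≥ t) ≤ Var(Z)/t².
Bound = 256 / 361 = 0.7091.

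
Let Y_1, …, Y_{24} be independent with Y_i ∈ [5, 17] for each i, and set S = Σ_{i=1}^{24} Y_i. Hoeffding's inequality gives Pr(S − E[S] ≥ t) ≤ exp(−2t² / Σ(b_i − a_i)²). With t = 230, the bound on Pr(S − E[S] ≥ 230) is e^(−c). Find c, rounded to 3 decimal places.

30.613

Σ(b_i − a_i)² = 24·(12)² = 3456.
c = 2t²/3456 = 2·230²/3456 = 30.6134.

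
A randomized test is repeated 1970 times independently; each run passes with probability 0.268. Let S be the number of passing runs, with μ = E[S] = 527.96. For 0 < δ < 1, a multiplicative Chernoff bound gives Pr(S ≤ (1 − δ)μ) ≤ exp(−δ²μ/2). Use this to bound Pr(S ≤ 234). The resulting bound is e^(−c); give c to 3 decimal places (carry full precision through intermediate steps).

81.836

Write 234 = (1 − δ)μ, so δ = 1 − 234/527.96 = 0.5567846…
Then the exponent is δ²μ/2 = (μ − 234)²/(2μ) = 81.836201.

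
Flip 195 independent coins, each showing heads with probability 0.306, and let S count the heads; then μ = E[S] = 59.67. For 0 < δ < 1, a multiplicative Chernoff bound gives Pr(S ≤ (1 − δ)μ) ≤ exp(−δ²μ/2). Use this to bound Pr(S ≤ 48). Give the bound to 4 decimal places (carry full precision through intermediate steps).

0.3194

Write 48 = (1 − δ)μ, so δ = 1 − 48/59.67 = 0.1955757…
Then the exponent is δ²μ/2 = (μ − 48)²/(2μ) = 1.141184.
Bound = exp(−1.141184) = 0.31944.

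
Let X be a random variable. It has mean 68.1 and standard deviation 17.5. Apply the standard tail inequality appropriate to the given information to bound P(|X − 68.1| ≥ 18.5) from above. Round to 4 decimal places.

Mean and variance are known, so Chebyshev's inequality applies.
Chebyshev: P(|X − μ| ≥ t) ≤ Var(X)/t².
Var(X) = σ² = 17.5² = 306.25.
Bound = 306.25 / 342.25 = 0.8948.

0.8948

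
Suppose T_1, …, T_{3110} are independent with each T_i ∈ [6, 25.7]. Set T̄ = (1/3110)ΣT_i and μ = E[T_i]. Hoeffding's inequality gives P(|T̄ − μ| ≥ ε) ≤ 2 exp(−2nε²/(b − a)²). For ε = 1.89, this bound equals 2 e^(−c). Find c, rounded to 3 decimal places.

c = 2nε²/(b − a)² = 2·3110·1.89² / 19.7² = 57.2508.

57.251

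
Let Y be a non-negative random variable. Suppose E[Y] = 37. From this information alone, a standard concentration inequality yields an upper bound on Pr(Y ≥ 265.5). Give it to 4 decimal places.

0.1394

Only the mean of a non-negative variable is known, so Markov's inequality is the applicable tail bound.
Markov's inequality: for a non-negative random variable, Pr(Y ≥ a) ≤ E[Y]/a.
Here E[Y] = 37 and a = 265.5, so the bound is 37/265.5 = 0.1394.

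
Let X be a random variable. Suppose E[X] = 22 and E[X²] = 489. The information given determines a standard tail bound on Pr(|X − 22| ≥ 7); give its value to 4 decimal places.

0.1020

The first two moments determine the variance, so Chebyshev's inequality is the sharpest standard bound available.
Var(X) = E[X²] − (E[X])² = 489 − 484 = 5.
Chebyshev's inequality: Pr(|X − μ| ≥ t) ≤ Var(X)/t² = 5/49 = 0.1020.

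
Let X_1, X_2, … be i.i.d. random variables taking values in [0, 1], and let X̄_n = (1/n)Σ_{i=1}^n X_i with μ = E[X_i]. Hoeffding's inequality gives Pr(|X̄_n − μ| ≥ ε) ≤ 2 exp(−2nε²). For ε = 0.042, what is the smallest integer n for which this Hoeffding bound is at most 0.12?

798

Require 2·exp(−2nε²) ≤ 0.12, i.e. 2nε² ≥ ln(2/0.12) = 2.813411.
So n ≥ 2.813411 / (2·0.042²) = 797.452.
The smallest integer n is 798.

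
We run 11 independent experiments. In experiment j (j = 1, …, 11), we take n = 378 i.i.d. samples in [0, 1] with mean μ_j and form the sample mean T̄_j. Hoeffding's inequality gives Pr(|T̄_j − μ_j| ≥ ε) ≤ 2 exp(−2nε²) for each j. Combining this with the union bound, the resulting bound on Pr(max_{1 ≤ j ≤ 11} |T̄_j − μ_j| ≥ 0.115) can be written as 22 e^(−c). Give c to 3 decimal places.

9.998

Union bound over the 11 events: Pr(max_{1 ≤ j ≤ 11} |T̄_j − μ_j| ≥ 0.115) ≤ 11·2·exp(−2nε²) = 22 exp(−2·378·0.115²).
So c = 2·378·0.115² = 9.9981.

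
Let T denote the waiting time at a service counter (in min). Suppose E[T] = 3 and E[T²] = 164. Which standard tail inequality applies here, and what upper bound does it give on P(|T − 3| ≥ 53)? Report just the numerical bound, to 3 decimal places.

The first two moments determine the variance, so Chebyshev's inequality is the sharpest standard bound available.
Var(T) = E[T²] − (E[T])² = 164 − 9 = 155.
Chebyshev's inequality: P(|T − μ| ≥ t) ≤ Var(T)/t² = 155/2809 = 0.0552.

0.055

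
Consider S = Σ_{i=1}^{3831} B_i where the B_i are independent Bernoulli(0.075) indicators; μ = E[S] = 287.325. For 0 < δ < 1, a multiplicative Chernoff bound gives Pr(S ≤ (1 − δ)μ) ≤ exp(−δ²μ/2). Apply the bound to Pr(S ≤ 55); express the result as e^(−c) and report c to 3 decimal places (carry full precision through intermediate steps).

Write 55 = (1 − δ)μ, so δ = 1 − 55/287.325 = 0.8085791…
Then the exponent is δ²μ/2 = (μ − 55)²/(2μ) = 93.926574.

93.927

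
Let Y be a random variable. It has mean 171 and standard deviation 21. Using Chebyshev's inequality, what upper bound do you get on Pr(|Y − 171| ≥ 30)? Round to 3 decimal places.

Chebyshev: Pr(|Y − μ| ≥ t) ≤ Var(Y)/t².
Var(Y) = σ² = 21² = 441.
Bound = 441 / 900 = 0.4900.

0.490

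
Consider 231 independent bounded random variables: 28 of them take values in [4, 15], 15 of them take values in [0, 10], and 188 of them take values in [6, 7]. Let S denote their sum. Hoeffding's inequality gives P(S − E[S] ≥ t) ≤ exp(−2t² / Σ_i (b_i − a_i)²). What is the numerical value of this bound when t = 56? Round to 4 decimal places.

Σ(b_i − a_i)² = 28·11² + 15·10² + 188·1² = 5076.
Exponent = 2·56² / 5076 = 1.23562.
Bound = exp(−1.23562) = 0.29065.

0.2907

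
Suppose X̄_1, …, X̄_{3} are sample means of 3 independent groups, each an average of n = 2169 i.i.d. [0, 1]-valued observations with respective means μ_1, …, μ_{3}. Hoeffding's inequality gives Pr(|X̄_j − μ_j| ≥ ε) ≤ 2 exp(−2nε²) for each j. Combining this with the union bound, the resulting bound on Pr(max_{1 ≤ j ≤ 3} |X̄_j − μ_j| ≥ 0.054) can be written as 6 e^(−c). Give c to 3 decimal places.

Union bound over the 3 events: Pr(max_{1 ≤ j ≤ 3} |X̄_j − μ_j| ≥ 0.054) ≤ 3·2·exp(−2nε²) = 6 exp(−2·2169·0.054²).
So c = 2·2169·0.054² = 12.6496.

12.650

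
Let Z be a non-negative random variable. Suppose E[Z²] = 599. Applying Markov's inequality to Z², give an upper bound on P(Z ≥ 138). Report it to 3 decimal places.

0.031

Since Z ≥ 0, the event {Z ≥ 138} is the same as {Z² ≥ 19044}.
Markov's inequality applied to Z² gives P(Z² ≥ 19044) ≤ E[Z²]/19044 = 599/19044 = 0.0315.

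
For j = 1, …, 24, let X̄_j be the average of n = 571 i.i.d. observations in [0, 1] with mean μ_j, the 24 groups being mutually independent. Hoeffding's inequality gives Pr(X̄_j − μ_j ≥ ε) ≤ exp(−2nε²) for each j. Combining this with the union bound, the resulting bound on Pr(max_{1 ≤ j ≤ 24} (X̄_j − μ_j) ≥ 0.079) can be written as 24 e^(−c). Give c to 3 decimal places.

Union bound over the 24 events: Pr(max_{1 ≤ j ≤ 24} (X̄_j − μ_j) ≥ 0.079) ≤ 24·exp(−2nε²) = 24 exp(−2·571·0.079²).
So c = 2·571·0.079² = 7.1272.

7.127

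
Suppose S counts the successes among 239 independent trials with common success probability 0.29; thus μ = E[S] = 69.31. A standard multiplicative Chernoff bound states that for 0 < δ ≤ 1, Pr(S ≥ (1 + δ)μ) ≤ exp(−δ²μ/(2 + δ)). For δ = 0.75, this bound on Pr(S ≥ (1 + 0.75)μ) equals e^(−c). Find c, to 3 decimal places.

c = δ²μ/(2 + δ) = 0.75²·69.31/(2 + 0.75) = 14.1770.

14.177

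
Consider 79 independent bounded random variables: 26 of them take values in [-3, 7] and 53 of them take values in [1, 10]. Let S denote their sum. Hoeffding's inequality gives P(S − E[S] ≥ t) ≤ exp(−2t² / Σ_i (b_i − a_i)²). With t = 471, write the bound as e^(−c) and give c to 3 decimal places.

64.367

Σ(b_i − a_i)² = 26·10² + 53·9² = 6893.
c = 2t² / 6893 = 2·471² / 6893 = 64.3670.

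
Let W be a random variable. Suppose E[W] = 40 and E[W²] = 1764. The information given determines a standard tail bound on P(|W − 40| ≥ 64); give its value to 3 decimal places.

0.040

The first two moments determine the variance, so Chebyshev's inequality is the sharpest standard bound available.
Var(W) = E[W²] − (E[W])² = 1764 − 1600 = 164.
Chebyshev's inequality: P(|W − μ| ≥ t) ≤ Var(W)/t² = 164/4096 = 0.0400.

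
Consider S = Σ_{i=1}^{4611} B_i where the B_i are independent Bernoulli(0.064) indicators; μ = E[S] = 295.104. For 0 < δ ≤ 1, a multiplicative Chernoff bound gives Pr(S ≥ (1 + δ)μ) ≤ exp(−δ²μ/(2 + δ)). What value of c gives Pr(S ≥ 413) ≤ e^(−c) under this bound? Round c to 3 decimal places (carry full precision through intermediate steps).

Write 413 = (1 + δ)μ, so δ = 413/295.104 − 1 = 0.3995066…
Then the exponent is δ²μ/(2 + δ) = (413 − μ)² / (μ·(2 + δ)) = 19.629132.

19.629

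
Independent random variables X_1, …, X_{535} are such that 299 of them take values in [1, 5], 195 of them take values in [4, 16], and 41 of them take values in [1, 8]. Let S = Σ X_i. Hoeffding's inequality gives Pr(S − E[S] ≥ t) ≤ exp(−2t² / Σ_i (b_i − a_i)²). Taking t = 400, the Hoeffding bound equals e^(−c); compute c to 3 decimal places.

Σ(b_i − a_i)² = 299·4² + 195·12² + 41·7² = 34873.
c = 2t² / 34873 = 2·400² / 34873 = 9.1762.

9.176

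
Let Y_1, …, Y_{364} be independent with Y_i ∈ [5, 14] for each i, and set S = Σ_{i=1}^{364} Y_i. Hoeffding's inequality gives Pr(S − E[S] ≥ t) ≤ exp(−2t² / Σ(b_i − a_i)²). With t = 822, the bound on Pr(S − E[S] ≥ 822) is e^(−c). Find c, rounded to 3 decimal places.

45.834

Σ(b_i − a_i)² = 364·(9)² = 29484.
c = 2t²/29484 = 2·822²/29484 = 45.8339.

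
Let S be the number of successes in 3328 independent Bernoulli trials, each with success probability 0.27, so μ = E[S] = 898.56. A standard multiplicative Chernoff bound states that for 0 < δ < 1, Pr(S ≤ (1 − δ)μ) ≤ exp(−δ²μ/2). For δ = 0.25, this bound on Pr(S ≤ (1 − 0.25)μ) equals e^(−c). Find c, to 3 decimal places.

28.080

c = δ²μ/2 = 0.25²·898.56/2 = 28.0800.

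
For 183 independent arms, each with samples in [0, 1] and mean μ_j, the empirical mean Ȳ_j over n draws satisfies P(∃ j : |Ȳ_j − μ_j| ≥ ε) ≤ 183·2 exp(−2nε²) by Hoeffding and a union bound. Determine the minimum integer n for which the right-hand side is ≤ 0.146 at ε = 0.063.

986

Need 2·183·exp(−2nε²) ≤ 0.146, i.e. exp(−2nε²) ≤ 0.146/366.
So 2nε² ≥ ln(366/0.146) = 7.826782.
Hence n ≥ 7.826782/(2·0.063²) = 985.989.
The smallest integer n is 986.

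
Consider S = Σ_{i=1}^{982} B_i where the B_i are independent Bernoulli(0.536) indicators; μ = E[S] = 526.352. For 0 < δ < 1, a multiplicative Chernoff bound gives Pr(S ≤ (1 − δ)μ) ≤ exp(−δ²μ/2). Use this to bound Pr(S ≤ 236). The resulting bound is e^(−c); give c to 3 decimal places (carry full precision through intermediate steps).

80.084

Write 236 = (1 − δ)μ, so δ = 1 − 236/526.352 = 0.5516308…
Then the exponent is δ²μ/2 = (μ − 236)²/(2μ) = 80.083560.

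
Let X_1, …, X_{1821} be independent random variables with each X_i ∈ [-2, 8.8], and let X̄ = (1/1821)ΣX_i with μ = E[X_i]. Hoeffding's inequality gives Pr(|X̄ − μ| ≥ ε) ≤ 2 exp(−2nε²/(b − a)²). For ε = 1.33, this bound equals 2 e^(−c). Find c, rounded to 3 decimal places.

c = 2nε²/(b − a)² = 2·1821·1.33² / 10.8² = 55.2326.

55.233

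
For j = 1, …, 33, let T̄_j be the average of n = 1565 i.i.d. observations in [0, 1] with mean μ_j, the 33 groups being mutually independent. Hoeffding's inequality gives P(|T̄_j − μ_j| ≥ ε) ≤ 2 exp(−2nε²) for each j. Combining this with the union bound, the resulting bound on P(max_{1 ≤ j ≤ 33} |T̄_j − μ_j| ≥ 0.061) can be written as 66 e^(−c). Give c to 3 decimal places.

11.647

Union bound over the 33 events: P(max_{1 ≤ j ≤ 33} |T̄_j − μ_j| ≥ 0.061) ≤ 33·2·exp(−2nε²) = 66 exp(−2·1565·0.061²).
So c = 2·1565·0.061² = 11.6467.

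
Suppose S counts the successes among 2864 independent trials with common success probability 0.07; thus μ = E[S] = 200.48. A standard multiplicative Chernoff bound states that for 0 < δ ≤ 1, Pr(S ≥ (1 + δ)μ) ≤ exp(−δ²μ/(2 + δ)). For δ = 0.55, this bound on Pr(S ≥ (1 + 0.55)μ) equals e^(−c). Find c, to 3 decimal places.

23.782

c = δ²μ/(2 + δ) = 0.55²·200.48/(2 + 0.55) = 23.7824.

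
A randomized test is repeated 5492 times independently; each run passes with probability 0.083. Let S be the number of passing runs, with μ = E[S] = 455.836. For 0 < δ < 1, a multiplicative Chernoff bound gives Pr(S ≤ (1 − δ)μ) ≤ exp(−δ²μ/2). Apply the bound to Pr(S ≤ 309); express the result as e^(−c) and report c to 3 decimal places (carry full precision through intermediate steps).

Write 309 = (1 − δ)μ, so δ = 1 − 309/455.836 = 0.3221246…
Then the exponent is δ²μ/2 = (μ − 309)²/(2μ) = 23.649746.

23.650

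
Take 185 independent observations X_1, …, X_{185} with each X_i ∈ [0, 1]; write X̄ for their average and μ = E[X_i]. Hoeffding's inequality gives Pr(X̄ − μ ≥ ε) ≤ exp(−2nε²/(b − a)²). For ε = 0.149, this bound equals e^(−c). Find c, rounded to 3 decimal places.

c = 2nε²/(b − a)² = 2·185·0.149² / 1² = 8.2144.

8.214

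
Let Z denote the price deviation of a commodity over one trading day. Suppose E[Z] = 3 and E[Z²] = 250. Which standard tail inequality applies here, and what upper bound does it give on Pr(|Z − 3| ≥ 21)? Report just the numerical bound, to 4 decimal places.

The first two moments determine the variance, so Chebyshev's inequality is the sharpest standard bound available.
Var(Z) = E[Z²] − (E[Z])² = 250 − 9 = 241.
Chebyshev's inequality: Pr(|Z − μ| ≥ t) ≤ Var(Z)/t² = 241/441 = 0.5465.

0.5465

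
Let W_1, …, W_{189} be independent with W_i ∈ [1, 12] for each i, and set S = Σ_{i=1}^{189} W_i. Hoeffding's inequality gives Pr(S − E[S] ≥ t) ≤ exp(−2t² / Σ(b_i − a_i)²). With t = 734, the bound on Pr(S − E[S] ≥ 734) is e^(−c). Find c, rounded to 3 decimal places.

Σ(b_i − a_i)² = 189·(11)² = 22869.
c = 2t²/22869 = 2·734²/22869 = 47.1167.

47.117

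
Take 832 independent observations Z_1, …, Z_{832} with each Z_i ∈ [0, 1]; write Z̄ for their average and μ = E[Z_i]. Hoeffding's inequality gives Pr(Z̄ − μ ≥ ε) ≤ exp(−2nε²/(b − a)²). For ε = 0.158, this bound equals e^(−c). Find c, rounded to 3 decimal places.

c = 2nε²/(b − a)² = 2·832·0.158² / 1² = 41.5401.

41.540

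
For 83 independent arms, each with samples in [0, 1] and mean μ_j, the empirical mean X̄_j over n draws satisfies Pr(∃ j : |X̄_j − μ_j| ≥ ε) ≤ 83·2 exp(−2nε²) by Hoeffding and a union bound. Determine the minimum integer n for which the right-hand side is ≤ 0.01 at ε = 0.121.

Need 2·83·exp(−2nε²) ≤ 0.01, i.e. exp(−2nε²) ≤ 0.01/166.
So 2nε² ≥ ln(166/0.01) = 9.717158.
Hence n ≥ 9.717158/(2·0.121²) = 331.847.
The smallest integer n is 332.

332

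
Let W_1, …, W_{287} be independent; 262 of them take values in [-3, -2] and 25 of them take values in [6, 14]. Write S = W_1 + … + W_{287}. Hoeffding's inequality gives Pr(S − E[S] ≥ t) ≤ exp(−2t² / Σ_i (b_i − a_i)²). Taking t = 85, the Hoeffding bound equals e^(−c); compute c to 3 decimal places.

Σ(b_i − a_i)² = 262·1² + 25·8² = 1862.
c = 2t² / 1862 = 2·85² / 1862 = 7.7605.

7.760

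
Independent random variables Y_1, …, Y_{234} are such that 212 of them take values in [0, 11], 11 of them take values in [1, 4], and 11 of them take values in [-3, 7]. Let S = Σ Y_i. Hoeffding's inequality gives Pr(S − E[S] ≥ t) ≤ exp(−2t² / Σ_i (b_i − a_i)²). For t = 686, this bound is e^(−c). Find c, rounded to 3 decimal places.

Σ(b_i − a_i)² = 212·11² + 11·3² + 11·10² = 26851.
c = 2t² / 26851 = 2·686² / 26851 = 35.0524.

35.052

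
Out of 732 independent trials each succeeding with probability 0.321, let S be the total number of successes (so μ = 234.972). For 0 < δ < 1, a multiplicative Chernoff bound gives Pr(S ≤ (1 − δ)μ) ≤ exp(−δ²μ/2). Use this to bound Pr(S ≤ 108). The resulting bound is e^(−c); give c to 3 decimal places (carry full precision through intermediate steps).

Write 108 = (1 − δ)μ, so δ = 1 − 108/234.972 = 0.5403708…
Then the exponent is δ²μ/2 = (μ − 108)²/(2μ) = 34.305979.

34.306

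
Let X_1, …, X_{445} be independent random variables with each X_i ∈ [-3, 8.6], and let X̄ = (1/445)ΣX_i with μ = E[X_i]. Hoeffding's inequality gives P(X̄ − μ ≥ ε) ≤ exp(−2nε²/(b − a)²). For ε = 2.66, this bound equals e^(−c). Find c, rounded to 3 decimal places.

c = 2nε²/(b − a)² = 2·445·2.66² / 11.6² = 46.7991.

46.799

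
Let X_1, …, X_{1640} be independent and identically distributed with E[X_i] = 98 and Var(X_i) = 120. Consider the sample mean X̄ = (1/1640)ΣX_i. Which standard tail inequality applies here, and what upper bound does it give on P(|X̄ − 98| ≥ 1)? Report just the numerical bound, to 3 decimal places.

With mean and variance of each term known, Chebyshev's inequality bounds the deviation of the sum (or sample mean).
Var(X̄) = Var(X_i)/n = 120/1640 = 0.073171.
Chebyshev: P(|X̄ − 98| ≥ 1) ≤ Var(X̄)/(1)² = 120/(1640·1²) = 0.0732.

0.073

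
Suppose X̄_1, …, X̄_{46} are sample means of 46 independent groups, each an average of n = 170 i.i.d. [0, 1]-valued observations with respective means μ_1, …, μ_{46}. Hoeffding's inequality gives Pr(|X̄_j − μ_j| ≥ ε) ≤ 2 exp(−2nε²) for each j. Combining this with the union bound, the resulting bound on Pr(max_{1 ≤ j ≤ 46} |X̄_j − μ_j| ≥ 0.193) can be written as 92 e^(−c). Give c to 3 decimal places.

12.665

Union bound over the 46 events: Pr(max_{1 ≤ j ≤ 46} |X̄_j − μ_j| ≥ 0.193) ≤ 46·2·exp(−2nε²) = 92 exp(−2·170·0.193²).
So c = 2·170·0.193² = 12.6647.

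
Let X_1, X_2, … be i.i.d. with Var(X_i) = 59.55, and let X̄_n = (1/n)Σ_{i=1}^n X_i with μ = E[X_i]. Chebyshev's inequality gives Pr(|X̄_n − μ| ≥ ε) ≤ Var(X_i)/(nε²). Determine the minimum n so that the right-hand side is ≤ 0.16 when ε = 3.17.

38

Require 59.55/(n·3.17²) ≤ 0.16, i.e. n ≥ 59.55/(0.16·3.17²) = 37.038.
The smallest integer n is 38.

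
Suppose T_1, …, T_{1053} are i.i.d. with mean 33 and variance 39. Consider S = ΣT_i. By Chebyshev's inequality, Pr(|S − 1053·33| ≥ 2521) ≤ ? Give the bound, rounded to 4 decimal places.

0.0065

Var(S) = n·Var(T_i) = 1053·39 = 41067.
Chebyshev: Pr(|S − 1053·33| ≥ 2521) ≤ Var(S)/2521² = 41067/6355441 = 0.0065.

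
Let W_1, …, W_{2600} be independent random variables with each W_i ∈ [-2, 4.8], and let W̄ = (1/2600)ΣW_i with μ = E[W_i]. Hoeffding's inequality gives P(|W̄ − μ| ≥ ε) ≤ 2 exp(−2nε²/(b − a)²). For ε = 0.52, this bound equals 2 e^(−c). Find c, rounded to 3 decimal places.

c = 2nε²/(b − a)² = 2·2600·0.52² / 6.8² = 30.4083.

30.408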